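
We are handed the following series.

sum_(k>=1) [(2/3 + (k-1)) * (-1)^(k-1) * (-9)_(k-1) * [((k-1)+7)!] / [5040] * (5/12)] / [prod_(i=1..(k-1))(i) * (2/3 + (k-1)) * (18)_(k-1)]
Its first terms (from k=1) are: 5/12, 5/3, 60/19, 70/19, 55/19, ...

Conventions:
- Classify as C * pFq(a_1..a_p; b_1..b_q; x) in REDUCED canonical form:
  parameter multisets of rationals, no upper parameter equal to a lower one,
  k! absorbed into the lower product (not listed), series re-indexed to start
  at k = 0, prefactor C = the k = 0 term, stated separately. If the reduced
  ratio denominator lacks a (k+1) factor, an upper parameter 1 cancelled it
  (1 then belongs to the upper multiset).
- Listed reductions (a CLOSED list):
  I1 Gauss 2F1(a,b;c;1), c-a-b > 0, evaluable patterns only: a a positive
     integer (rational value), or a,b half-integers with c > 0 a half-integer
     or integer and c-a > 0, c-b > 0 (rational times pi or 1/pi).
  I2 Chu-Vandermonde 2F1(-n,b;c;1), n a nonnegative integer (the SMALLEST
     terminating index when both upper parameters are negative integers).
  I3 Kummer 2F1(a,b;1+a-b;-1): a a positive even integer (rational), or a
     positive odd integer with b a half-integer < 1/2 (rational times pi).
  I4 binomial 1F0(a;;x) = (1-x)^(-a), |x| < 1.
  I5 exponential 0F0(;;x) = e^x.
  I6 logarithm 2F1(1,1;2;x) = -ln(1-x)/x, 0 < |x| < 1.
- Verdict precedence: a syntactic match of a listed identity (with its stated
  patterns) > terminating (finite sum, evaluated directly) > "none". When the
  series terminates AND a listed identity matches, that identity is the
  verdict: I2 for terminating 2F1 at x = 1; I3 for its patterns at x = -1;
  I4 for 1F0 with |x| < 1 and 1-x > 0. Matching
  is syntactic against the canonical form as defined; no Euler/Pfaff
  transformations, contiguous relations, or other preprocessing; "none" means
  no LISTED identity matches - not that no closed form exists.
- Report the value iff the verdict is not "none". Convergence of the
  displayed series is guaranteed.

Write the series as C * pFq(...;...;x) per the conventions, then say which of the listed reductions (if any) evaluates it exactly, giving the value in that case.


Key observation: from the first term 5/12: the factorial ratio (prefactor 5/12) (k+a-1)!/(a-1)! is a rising factorial (a)_k.
Consecutive-term ratio: r(k) = (-1) * (k-9) (k+8) / [(k+18) (k+1)] - rational; roots negated = parameters, x = (-1), C = 5/12.

Classification (C = 5/12): 2F1 with upper {-9, 8}, lower {18}, argument x = -1. Verdict (x = -1): Kummer (I3) applies (x = -1; c = 18 equals 1+a-b for upper {-9, 8}: listed pattern). Value: 85/6.


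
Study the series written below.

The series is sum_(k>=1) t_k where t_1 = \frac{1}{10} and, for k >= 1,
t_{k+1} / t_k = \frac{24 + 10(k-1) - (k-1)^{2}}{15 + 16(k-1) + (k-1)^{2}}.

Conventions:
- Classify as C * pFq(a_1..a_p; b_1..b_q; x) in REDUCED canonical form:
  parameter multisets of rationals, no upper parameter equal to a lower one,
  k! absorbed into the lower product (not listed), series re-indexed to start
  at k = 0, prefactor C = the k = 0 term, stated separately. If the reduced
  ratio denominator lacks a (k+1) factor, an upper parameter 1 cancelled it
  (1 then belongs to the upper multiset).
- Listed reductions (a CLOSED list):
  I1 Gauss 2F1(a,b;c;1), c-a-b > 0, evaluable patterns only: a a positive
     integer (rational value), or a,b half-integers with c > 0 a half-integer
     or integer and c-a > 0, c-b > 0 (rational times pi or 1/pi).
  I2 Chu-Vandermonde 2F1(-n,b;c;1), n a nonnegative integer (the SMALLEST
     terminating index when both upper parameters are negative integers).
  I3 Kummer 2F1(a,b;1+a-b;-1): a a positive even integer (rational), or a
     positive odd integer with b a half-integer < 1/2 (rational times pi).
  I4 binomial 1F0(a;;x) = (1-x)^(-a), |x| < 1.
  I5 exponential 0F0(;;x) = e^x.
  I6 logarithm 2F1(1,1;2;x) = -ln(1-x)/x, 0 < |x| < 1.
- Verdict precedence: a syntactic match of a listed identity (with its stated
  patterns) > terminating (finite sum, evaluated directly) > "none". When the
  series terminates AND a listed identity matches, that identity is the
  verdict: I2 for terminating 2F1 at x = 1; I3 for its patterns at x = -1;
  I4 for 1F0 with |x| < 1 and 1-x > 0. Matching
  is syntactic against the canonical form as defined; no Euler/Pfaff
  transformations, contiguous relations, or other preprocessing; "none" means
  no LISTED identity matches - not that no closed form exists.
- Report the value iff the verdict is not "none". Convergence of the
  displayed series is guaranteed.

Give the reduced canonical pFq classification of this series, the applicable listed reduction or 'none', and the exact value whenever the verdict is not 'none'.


Classification (C = \frac{1}{10}): 2F1 with upper {-12, 2}, lower {15}, argument x = -1. Verdict at x = -1: Kummer (I3) matches (x = -1; c = 15 equals 1+a-b for upper {-12, 2}: listed pattern). Its exact value is \frac{7}{10}.

Structural cue: t_0 = \frac{1}{10} here, and factor the ratio over Q (C = 1/10): negated roots = parameters.
Adjacent-term ratio: r(k) = -1 * (k-12) (k+2) / [(k+15) (k+1)] - rational in k. x = -1; t_0 = \frac{1}{10}; negate the roots.


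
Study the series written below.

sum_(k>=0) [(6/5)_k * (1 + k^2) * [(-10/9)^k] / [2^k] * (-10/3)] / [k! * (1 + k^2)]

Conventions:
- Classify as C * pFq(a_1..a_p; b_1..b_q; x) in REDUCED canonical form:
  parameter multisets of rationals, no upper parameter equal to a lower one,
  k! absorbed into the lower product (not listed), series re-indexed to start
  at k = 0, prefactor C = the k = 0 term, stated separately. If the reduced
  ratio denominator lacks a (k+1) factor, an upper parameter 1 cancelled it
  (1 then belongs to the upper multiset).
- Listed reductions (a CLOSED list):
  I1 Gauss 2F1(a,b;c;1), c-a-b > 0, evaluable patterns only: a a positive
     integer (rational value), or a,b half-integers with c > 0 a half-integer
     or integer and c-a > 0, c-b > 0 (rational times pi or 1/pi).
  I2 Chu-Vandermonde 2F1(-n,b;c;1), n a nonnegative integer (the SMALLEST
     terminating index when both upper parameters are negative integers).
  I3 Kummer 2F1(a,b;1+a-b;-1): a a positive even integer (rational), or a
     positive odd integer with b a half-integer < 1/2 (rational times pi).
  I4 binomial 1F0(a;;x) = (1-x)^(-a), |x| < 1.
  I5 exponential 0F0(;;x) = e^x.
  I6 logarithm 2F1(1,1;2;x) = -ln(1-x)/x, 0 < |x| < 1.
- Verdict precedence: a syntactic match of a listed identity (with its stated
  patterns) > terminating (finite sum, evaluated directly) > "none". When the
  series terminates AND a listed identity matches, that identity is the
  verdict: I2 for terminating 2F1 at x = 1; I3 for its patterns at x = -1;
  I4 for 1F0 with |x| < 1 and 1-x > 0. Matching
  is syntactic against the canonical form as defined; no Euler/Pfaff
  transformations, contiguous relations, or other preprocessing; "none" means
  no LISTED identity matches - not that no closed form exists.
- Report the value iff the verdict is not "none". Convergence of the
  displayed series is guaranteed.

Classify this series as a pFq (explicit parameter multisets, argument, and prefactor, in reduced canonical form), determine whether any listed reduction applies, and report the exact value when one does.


Canonical form: C = -10/3 times 1F0 with upper {6/5}, lower {-}, x = -5/9. Verdict: binomial (I4) fires (the 1F0 binomial series: exponent -6/5, x = -5/9). Its exact value is (-10/3) * (14/9)^(-6/5).

Key step: t_0 = -10/3 here, and the two k-th powers (C = -10/3) combine into one argument.
Adjacent-term ratio: r(k) = (-5/9) * (k+6/5) / [(k+1)] ; factor over Q: parameters, x = (-5/9), and C = -10/3.


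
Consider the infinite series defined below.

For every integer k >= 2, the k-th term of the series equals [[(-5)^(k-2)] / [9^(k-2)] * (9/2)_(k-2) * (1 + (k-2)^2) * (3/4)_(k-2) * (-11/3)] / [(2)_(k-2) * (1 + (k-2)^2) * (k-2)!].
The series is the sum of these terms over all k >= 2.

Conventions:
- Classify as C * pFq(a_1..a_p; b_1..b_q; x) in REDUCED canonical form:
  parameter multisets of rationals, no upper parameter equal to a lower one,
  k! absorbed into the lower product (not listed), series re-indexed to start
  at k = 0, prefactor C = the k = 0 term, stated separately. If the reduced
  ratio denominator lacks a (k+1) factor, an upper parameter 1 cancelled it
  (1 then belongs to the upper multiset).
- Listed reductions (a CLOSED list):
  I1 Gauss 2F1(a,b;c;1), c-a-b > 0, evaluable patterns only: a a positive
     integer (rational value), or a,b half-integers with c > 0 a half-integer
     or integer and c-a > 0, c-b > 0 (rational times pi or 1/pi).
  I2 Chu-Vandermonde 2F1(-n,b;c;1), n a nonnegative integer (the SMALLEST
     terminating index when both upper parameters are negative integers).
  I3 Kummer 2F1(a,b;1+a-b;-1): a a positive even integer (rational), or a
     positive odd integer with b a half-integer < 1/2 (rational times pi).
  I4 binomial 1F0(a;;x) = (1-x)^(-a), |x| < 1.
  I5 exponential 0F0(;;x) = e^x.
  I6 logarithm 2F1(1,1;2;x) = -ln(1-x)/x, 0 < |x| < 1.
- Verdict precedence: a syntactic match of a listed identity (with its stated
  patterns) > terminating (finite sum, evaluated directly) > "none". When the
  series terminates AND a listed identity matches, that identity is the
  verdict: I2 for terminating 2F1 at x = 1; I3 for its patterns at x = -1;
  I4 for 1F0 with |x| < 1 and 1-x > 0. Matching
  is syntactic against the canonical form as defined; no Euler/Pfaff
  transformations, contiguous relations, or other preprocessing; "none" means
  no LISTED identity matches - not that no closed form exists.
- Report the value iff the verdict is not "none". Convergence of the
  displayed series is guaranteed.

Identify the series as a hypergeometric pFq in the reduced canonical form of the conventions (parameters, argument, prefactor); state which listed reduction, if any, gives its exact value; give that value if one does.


At argument -5/9: a 2F1 with upper {3/4, 9/2}, lower {2}, scaled by C = -11/3. Verdict: none. Every listed pattern misses the 2F1 form at -5/9, upper {3/4, 9/2}.

First insight: with t_0 = -11/3, striking the common factor k^2 + 1 reduces the term (C = -11/3).
Consecutive-term ratio: r(k) = (-5/9) * (k+3/4) (k+9/2) / [(k+2) (k+1)] - poly over poly, x = (-5/9) from leading terms; C = -11/3 at k = 0.


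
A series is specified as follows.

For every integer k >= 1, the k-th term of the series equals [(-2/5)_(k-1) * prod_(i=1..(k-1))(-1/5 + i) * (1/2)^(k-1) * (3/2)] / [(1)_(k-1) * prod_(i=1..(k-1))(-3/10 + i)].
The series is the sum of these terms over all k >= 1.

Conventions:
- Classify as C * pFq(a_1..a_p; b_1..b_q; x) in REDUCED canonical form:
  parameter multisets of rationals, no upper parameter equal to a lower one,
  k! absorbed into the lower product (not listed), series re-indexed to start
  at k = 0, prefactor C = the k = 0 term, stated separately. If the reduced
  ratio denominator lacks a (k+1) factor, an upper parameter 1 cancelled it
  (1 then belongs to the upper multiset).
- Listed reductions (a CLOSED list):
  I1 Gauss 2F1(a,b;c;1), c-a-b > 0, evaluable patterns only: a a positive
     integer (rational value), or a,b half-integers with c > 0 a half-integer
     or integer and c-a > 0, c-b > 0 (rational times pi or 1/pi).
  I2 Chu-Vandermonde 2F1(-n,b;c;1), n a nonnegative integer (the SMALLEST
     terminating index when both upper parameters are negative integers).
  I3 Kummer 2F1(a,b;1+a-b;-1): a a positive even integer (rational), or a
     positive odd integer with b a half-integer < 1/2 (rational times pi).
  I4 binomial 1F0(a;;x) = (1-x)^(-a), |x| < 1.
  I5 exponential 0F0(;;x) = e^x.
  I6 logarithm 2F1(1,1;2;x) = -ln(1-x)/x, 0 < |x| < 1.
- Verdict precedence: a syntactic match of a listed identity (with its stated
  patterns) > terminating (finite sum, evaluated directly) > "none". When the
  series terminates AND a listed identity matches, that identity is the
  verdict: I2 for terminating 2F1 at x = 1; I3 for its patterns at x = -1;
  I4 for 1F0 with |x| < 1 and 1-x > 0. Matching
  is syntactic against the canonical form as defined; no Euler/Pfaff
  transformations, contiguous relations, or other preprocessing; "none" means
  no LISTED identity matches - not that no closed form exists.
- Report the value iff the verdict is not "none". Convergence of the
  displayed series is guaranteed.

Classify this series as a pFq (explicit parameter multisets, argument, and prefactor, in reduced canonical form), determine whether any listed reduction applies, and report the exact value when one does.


Prefactor 3/2, argument 1/2: 2F1 with upper {-2/5, 4/5} over lower {7/10}. Verdict: none. Every listed pattern misses the 2F1 form at 1/2, upper {-2/5, 4/5}.

Key observation: x = (1/2) and (1)_k (C = 3/2) is k! itself.
Step ratio: r(k) = (1/2) * (k-2/5) (k+4/5) / [(k+7/10) (k+1)] - rational in k, leading ratio (1/2); with t_0 = 3/2, classification follows.


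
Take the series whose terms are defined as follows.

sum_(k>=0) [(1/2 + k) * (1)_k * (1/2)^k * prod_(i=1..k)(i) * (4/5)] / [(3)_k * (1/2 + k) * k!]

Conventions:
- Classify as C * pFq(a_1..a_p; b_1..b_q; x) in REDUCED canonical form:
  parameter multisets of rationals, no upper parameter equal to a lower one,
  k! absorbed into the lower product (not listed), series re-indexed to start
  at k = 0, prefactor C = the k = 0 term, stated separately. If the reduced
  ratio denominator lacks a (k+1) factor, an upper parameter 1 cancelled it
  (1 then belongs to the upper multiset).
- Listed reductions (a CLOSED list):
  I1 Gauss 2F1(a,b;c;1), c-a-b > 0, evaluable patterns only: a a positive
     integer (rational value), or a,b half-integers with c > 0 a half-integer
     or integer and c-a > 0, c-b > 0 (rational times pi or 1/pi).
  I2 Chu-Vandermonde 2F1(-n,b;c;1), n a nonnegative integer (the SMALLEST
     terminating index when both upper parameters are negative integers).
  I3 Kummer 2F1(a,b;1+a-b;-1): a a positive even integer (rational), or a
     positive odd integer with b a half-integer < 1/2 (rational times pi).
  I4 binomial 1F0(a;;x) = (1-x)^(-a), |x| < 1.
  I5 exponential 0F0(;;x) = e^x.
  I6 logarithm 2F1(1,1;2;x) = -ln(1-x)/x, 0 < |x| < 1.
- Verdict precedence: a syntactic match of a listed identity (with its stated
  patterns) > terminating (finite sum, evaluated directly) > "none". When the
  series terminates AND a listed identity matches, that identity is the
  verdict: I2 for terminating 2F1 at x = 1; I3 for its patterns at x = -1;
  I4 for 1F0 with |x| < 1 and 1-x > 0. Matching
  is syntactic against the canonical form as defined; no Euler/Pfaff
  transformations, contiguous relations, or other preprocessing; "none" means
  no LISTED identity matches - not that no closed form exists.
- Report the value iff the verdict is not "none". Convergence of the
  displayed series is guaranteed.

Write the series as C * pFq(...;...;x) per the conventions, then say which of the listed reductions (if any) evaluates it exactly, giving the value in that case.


Classification (C = 4/5): 2F1 with upper {1, 1}, lower {3}, argument x = 1/2. Verdict: none. Every listed pattern misses the 2F1 form at 1/2, upper {1, 1}.

First insight: from the first term 4/5: the running product (C = 4/5) telescopes to a rising factorial.
Term ratio: r(k) = (1/2) * (k+1) (k+1) / [(k+3) (k+1)] - rational; roots negated = parameters, x = (1/2), C = 4/5.


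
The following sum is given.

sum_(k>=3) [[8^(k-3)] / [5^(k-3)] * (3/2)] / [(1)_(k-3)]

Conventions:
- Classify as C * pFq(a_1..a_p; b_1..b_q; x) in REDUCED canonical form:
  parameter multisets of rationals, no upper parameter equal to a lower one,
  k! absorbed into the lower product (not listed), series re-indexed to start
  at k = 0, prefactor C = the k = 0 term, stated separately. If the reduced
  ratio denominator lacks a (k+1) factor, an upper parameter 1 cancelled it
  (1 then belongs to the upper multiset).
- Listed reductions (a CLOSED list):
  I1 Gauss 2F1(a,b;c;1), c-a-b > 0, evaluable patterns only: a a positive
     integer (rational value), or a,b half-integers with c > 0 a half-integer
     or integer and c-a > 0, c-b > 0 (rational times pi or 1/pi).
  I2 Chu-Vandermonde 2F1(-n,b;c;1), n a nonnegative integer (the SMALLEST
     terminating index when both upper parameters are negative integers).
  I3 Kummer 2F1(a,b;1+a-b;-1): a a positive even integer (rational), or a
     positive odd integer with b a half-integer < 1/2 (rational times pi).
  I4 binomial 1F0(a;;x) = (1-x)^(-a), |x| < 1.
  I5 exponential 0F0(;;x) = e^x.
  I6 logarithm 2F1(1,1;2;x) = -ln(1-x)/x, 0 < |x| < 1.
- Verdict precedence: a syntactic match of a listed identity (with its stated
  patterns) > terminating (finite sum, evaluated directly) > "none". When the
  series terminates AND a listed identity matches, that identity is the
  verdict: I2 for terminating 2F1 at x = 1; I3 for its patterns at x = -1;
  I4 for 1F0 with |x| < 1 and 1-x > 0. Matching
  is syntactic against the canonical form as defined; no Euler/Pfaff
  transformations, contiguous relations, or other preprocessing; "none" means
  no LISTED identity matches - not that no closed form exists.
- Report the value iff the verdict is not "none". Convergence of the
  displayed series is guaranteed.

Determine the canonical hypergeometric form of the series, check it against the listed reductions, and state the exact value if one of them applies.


Canonical form: C = 3/2 times 0F0 with upper {-}, lower {-}, x = 8/5. Verdict: exponential (I5) fires (the 0F0 exponential series at x = 8/5). Exact value: (3/2) * e^(8/5).

The tell: t_0 being 3/2, (1)_k (C = 3/2, x = 8/5) is k! itself.
Term ratio: r(k) = (8/5) * 1 / [(k+1)] ; factor over Q: parameters, x = (8/5), and C = 3/2.


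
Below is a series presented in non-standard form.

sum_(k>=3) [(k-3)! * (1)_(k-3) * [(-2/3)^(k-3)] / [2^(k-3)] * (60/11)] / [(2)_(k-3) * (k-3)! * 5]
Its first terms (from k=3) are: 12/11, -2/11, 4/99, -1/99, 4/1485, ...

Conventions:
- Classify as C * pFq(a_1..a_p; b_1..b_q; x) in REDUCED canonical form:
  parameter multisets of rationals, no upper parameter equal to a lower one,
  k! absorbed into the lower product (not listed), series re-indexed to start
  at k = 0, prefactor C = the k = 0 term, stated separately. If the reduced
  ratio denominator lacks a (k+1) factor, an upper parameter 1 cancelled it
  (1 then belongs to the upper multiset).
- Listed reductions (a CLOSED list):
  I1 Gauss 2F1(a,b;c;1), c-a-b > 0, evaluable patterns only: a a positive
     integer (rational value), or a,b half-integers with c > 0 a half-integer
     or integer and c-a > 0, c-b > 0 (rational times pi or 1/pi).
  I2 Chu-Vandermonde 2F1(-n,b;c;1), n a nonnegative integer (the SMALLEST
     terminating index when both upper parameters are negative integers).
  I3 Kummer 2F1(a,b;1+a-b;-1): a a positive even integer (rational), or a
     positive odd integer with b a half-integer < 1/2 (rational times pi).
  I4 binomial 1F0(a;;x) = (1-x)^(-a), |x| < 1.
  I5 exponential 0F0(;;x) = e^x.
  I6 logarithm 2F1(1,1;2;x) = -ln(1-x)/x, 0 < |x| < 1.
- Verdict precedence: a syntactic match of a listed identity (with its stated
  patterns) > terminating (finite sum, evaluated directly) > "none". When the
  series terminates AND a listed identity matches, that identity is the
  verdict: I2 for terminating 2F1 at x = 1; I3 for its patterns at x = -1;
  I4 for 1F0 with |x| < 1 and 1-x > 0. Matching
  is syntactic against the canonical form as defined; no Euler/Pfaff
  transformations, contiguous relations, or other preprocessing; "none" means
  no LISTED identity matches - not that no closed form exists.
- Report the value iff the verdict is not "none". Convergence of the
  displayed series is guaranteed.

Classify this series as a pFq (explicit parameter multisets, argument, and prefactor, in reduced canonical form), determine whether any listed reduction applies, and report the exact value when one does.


Key step: t_0 being 12/11, the factorial ratio (C = 12/11, x = -1/3) (k+a-1)!/(a-1)! is a rising factorial (a)_k.
Consecutive-term ratio: r(k) = (-1/3) * (k+1) (k+1) / [(k+2) (k+1)] - rational in k. x = (-1/3); t_0 = 12/11; negate the roots.

Canonical form: C = 12/11 times 2F1 with upper {1, 1}, lower {2}, x = -1/3. Verdict at x = -1/3: the I6 logarithm reduction matches (the logarithm: parameters (1,1;2), x = -1/3). Value: (36/11) * ln(4/3).


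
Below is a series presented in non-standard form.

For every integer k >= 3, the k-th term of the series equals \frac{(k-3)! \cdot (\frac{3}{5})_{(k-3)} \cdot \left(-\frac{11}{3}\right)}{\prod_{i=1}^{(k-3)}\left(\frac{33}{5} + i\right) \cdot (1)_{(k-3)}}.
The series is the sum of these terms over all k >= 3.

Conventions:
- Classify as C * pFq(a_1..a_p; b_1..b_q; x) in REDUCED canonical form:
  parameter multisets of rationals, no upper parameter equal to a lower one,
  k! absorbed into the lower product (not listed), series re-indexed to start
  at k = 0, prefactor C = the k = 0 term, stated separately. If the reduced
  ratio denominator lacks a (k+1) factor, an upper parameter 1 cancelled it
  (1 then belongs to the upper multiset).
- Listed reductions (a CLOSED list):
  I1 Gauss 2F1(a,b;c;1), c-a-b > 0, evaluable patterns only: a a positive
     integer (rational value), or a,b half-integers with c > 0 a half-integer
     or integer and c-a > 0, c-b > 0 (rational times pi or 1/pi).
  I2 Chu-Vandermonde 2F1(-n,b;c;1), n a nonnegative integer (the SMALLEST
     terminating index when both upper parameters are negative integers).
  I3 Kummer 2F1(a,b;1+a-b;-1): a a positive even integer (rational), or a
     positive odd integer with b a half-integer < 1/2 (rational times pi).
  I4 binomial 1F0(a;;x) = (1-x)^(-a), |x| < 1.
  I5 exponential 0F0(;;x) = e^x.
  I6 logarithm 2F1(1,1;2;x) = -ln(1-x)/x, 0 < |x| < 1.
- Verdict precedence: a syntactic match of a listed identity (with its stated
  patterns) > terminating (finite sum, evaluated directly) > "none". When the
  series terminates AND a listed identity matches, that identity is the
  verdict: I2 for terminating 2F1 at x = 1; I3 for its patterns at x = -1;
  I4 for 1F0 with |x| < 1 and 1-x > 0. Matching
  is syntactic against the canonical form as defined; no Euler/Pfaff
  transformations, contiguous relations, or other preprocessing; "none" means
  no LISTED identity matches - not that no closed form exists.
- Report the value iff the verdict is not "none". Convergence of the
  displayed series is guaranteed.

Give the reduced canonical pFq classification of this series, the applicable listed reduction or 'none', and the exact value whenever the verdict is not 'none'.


Canonical form: C = -\frac{11}{3} times 2F1 with upper {\frac{3}{5}, 1}, lower {\frac{38}{5}}, x = 1. Verdict: this is Gauss (I1, integer-parameter pattern) (x = 1: the Gamma ratio telescopes since c-a-b = 6 > 0 and a = 1 in Z>0). Value: -\frac{121}{30}.

Structural cue: with t_0 = -\frac{11}{3}, the factorial ratio (C = -11/3, x = 1) (k+a-1)!/(a-1)! is a rising factorial (a)_k.
Consecutive-term ratio: r(k) = 1 * (k+\frac{3}{5}) (k+1) / [(k+\frac{38}{5}) (k+1)] - rational in k, leading ratio 1; with t_0 = -\frac{11}{3}, classification follows.


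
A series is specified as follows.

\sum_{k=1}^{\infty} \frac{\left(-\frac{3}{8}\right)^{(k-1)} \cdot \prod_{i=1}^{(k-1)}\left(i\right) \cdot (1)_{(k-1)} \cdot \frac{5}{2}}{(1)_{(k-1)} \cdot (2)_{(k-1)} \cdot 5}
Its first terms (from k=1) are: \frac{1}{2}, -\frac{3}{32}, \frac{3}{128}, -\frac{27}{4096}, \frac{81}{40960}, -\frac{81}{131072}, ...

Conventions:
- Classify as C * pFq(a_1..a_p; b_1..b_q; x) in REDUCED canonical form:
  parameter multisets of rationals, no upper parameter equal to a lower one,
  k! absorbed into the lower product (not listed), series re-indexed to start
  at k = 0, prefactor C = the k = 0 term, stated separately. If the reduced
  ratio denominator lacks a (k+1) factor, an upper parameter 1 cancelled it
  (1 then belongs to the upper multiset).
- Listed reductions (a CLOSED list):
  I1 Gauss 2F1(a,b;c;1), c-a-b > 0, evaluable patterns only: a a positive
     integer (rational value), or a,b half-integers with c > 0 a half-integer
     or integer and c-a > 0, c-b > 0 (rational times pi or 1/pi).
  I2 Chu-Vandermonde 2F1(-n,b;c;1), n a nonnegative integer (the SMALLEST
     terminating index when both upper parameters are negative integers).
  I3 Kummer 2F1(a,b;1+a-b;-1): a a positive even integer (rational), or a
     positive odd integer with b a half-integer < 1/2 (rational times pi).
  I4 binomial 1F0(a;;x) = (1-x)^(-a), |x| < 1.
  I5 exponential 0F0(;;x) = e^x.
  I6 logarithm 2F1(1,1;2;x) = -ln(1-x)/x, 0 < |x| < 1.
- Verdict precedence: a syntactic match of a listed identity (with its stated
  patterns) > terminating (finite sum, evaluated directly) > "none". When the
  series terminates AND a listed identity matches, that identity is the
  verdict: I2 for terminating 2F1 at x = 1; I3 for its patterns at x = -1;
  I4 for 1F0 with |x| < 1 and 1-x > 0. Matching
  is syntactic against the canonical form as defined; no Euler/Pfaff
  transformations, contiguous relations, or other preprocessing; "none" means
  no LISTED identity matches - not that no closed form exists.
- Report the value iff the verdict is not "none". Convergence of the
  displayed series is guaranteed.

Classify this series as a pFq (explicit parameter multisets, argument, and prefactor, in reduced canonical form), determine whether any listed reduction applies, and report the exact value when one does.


Reduced: x = -\frac{3}{8}, 2F1, upper = {1, 1}, lower = {2}, C = \frac{1}{2}. Verdict (x = -\frac{3}{8}): the logarithmic series (I6) applies (the logarithm: parameters (1,1;2), x = -\frac{3}{8}). Hence: \frac{4}{3} \cdot \ln\left(\frac{11}{8}\right).

Structural cue: with t_0 = \frac{1}{2}, the constant factors (C = 1/2) combine into one prefactor.
Adjacent-term ratio: r(k) = -\frac{3}{8} * (k+1) (k+1) / [(k+2) (k+1)] - rational; roots negated = parameters, x = -\frac{3}{8}, C = \frac{1}{2}.


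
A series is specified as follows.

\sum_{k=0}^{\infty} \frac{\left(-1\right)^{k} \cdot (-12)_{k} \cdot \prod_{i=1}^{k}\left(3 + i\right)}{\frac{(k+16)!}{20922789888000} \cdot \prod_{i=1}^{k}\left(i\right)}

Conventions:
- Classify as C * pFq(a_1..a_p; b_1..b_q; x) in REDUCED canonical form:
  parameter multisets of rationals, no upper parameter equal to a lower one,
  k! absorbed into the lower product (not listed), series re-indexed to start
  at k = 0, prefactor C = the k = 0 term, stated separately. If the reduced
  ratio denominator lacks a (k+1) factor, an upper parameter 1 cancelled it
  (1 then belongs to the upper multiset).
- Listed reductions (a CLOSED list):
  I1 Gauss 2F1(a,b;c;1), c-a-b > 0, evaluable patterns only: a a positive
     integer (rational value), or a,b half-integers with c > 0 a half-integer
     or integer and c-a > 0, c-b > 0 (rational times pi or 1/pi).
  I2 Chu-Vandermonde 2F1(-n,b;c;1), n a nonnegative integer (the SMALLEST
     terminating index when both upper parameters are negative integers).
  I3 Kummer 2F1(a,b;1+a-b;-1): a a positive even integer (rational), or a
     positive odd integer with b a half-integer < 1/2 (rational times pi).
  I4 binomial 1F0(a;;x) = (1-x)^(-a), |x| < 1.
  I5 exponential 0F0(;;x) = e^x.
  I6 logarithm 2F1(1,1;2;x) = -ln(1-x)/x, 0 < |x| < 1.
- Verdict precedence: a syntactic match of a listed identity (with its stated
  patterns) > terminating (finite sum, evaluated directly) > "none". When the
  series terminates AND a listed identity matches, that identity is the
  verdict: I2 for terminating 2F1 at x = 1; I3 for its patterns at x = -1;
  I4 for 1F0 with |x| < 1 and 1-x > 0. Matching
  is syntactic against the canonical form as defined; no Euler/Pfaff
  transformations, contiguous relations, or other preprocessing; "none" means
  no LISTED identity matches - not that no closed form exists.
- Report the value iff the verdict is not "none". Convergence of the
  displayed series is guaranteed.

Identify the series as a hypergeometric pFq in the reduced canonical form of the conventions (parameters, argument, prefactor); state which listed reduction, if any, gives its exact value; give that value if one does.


Canonical form: C = 1 times 2F1 with upper {-12, 4}, lower {17}, x = -1. Verdict: the Kummer evaluation I3 matches (x = -1; c = 17 equals 1+a-b for upper {-12, 4}: listed pattern). Value: 20.

First insight: t_0 = 1 here, and the running product (prefactor 1) telescopes to a rising factorial.
Consecutive-term ratio: r(k) = -1 * (k-12) (k+4) / [(k+17) (k+1)] ; factor over Q: parameters, x = -1, and C = 1.


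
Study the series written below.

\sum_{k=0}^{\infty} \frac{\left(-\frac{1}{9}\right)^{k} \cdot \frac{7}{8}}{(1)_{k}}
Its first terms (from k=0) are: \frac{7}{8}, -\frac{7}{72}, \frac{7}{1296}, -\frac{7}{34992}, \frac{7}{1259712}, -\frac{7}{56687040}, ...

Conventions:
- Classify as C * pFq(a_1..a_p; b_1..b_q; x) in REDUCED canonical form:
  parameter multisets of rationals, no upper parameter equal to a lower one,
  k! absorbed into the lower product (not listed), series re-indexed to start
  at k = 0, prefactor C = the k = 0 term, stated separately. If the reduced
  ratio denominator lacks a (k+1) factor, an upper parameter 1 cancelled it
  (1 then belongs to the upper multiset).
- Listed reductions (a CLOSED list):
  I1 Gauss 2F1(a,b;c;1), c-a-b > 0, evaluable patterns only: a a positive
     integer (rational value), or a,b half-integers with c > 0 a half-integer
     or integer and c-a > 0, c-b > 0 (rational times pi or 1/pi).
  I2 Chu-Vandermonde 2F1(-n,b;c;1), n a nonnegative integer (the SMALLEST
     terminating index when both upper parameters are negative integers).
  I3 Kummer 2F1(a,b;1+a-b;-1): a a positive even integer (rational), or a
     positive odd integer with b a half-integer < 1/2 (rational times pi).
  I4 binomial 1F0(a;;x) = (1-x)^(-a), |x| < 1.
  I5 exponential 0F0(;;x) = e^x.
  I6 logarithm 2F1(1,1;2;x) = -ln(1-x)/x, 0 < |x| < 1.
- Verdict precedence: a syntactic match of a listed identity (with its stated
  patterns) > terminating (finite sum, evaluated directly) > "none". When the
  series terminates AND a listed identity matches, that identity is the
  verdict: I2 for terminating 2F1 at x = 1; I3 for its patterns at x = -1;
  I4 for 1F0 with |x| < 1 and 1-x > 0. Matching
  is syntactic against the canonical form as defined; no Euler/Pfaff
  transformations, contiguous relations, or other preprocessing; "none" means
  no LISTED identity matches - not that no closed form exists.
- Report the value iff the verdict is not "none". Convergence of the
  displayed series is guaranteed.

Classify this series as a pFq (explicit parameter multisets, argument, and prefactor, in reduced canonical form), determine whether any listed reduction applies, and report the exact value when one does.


Structural cue: t_0 being \frac{7}{8}, (1)_k (C = 7/8) is k! itself.
Consecutive-term ratio: r(k) = -\frac{1}{9} * 1 / [(k+1)] - poly over poly, x = -\frac{1}{9} from leading terms; C = \frac{7}{8} at k = 0.

With C = \frac{7}{8}: the canonical form is 0F0(-; -; -\frac{1}{9}). Verdict: the I5 exponential reduction matches (the 0F0 exponential series at x = -\frac{1}{9}). Value: \frac{7}{8} \cdot e^{-\frac{1}{9}}.


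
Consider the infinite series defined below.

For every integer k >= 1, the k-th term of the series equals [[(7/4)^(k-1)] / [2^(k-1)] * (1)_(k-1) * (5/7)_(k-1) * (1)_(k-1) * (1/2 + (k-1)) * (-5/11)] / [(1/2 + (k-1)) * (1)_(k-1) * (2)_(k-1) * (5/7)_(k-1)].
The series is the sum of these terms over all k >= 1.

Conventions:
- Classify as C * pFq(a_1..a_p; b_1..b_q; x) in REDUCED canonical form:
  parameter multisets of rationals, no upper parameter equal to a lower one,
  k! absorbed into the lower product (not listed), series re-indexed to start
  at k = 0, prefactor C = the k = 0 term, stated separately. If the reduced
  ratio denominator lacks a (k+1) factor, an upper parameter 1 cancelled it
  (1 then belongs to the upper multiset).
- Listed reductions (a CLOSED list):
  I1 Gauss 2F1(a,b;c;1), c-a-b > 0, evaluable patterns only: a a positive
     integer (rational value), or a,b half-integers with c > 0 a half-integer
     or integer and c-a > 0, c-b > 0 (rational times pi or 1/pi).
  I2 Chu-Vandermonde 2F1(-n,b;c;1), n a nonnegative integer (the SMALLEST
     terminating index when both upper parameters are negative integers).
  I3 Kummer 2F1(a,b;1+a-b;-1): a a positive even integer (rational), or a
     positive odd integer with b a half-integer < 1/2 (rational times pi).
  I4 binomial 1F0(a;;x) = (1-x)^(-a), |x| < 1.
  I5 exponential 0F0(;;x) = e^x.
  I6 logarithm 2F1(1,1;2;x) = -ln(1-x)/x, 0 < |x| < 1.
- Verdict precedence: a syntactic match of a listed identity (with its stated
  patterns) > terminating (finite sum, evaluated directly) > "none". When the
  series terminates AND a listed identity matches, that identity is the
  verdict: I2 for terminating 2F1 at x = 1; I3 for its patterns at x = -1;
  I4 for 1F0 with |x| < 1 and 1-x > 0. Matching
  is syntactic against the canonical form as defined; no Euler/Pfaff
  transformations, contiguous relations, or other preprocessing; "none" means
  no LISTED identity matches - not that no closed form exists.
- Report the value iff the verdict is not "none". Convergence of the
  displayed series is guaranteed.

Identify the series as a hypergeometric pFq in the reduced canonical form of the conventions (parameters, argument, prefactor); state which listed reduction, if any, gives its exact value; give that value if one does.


With C = -5/11: the canonical form is 2F1(1, 1; 2; 7/8). Verdict: this is logarithm (I6) (the logarithm: parameters (1,1;2), x = 7/8). Its exact value is (40/77) * ln(1/8).

The tell: t_0 = -5/11 here, and the two k-th powers (C = -5/11) combine into one argument.
Term ratio: r(k) = (7/8) * (k+1) (k+1) / [(k+2) (k+1)] - rational in k. x = (7/8); t_0 = -5/11; negate the roots.


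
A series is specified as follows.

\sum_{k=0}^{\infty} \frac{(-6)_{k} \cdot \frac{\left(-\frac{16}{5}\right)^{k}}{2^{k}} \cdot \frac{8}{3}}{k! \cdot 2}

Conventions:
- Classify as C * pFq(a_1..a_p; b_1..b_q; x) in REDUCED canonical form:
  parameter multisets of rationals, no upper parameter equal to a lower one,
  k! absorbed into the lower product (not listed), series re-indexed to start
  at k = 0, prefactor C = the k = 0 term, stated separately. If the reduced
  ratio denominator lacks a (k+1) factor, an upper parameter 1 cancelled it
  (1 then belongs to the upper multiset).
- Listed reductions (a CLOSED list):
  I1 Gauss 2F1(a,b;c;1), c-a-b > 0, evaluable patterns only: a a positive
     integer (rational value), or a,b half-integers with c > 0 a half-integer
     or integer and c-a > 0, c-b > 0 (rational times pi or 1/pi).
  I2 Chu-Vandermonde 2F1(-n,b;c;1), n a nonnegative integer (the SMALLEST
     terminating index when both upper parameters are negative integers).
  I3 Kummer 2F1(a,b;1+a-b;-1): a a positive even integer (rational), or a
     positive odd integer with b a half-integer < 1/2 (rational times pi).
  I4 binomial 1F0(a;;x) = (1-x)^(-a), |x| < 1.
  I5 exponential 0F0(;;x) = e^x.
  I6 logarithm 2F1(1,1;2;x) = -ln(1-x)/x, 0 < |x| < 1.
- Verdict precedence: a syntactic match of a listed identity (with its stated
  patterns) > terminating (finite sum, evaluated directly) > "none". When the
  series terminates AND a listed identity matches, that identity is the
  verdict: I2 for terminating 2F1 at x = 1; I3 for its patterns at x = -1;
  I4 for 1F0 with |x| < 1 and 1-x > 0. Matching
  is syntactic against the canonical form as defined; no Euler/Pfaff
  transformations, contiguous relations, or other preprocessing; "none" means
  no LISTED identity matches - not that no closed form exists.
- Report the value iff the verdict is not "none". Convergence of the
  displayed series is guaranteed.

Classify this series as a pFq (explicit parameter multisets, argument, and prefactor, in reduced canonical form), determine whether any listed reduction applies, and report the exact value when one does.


Canonical form: C = \frac{4}{3} times 1F0 with upper {-6}, lower {-}, x = -\frac{8}{5}. Verdict: terminating - no listed pattern fits, but -6 in the upper list cuts the series at k = 6; direct evaluation. Exact value: \frac{19307236}{46875}.

The tell: t_0 being \frac{4}{3}, the constant factors (prefactor 4/3) combine into one prefactor.
Term ratio: r(k) = -\frac{8}{5} * (k-6) / [(k+1)] ; factor over Q: parameters, x = -\frac{8}{5}, and C = \frac{4}{3}.


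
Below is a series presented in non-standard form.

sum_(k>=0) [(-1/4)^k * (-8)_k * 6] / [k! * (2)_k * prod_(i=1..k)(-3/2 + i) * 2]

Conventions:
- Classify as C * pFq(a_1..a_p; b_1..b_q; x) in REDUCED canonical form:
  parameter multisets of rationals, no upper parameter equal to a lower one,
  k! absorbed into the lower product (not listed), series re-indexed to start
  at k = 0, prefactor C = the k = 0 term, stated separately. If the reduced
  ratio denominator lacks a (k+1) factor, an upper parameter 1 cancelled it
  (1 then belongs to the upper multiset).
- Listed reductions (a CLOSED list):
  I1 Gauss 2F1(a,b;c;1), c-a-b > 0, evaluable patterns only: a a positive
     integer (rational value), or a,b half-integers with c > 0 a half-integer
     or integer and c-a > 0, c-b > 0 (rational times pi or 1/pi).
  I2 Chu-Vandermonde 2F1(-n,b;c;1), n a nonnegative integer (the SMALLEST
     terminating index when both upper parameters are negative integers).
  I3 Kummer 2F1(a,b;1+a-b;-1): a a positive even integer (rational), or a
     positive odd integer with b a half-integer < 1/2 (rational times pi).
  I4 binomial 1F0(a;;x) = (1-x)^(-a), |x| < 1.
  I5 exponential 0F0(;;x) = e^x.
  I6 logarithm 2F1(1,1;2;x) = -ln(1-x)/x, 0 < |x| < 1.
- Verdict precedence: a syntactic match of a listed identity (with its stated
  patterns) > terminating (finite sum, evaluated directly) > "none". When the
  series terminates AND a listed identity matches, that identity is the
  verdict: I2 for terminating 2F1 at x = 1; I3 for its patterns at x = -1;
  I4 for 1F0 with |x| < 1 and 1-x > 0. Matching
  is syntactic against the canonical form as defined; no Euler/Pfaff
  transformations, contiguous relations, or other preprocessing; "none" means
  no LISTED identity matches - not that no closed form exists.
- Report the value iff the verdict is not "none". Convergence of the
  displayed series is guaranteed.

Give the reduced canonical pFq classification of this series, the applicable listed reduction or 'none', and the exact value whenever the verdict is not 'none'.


Prefactor 3, argument -1/4: 1F2 with upper {-8} over lower {-1/2, 2}. Verdict: terminating. With -8 upstairs the series is a 9-term polynomial sum; evaluated term by term. Hence: -28450927082449/4184557977600.

First insight: t_0 being 3, the lower running product (C = 3) is a rising factorial.
Consecutive-term ratio: r(k) = (-1/4) * (k-8) / [(k-1/2) (k+2) (k+1)] - poly over poly, x = (-1/4) from leading terms; C = 3 at k = 0.


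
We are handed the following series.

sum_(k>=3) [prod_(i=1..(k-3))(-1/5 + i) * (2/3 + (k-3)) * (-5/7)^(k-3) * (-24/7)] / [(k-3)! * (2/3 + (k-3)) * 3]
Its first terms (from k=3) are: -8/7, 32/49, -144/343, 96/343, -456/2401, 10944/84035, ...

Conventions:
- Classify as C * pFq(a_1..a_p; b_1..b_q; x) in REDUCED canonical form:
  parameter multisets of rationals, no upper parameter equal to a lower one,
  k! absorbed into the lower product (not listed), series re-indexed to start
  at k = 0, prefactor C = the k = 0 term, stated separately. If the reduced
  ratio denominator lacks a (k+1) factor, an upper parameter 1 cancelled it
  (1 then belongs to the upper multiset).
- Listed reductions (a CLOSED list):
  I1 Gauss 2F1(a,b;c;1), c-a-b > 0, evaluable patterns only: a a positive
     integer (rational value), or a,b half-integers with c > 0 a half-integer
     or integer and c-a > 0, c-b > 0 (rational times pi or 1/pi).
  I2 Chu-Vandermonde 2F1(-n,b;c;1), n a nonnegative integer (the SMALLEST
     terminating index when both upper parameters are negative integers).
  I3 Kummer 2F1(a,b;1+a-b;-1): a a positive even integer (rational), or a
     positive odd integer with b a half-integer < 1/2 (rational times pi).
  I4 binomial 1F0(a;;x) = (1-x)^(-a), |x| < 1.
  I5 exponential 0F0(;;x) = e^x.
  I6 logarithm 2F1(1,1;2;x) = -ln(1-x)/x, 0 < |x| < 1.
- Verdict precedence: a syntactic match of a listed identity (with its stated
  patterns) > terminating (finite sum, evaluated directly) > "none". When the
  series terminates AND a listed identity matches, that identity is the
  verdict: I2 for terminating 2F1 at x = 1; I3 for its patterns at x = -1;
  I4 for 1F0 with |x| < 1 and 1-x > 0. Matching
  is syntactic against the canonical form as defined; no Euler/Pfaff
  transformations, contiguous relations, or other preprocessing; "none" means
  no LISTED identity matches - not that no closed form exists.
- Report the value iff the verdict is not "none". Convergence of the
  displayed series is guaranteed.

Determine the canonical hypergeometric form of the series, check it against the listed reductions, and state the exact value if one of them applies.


With C = -8/7: the canonical form is 1F0(4/5; -; -5/7). Verdict: this is the I4 binomial reduction (the 1F0 binomial series: exponent -4/5, x = -5/7). Hence: (-8/7) * (12/7)^(-4/5).

Key observation: t_0 being -8/7, the factor k + 2/3 cancels (top and bottom), leaving prefactor -8/7.
Adjacent-term ratio: r(k) = (-5/7) * (k+4/5) / [(k+1)] - poly over poly, x = (-5/7) from leading terms; C = -8/7 at k = 0.
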